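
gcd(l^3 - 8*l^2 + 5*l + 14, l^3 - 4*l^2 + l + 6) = l^2 - l - 2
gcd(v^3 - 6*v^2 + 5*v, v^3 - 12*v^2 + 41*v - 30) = v^2 - 6*v + 5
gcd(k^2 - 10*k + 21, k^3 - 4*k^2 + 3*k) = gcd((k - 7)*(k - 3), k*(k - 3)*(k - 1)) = k - 3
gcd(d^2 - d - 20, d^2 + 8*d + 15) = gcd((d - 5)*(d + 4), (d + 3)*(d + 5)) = 1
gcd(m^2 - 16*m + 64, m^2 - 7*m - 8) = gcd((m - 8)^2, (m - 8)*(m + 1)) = m - 8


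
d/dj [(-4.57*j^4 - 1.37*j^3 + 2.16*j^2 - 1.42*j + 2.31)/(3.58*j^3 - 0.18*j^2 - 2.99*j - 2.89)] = (-16.3606*j^6 + 1.6452*j^5 + 33.5067*j^4 + 71.189*j^3 - 19.6455*j^2 - 11.6532*j + 11.0107)/(12.8164*j^6 - 1.2888*j^5 - 21.376*j^4 - 19.616*j^3 + 9.9805*j^2 + 17.2822*j + 8.3521)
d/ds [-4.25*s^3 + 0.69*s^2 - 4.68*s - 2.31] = -12.75*s^2 + 1.38*s - 4.68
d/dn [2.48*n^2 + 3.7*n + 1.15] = 4.96*n + 3.7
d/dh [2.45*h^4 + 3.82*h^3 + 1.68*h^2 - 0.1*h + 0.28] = 9.8*h^3 + 11.46*h^2 + 3.36*h - 0.1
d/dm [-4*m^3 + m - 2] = 1 - 12*m^2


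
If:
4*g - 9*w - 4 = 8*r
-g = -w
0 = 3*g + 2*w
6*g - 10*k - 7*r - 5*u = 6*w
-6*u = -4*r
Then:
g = 0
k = 31/60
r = -1/2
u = -1/3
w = 0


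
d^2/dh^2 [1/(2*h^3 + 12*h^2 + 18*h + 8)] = 3*(2*h^2 + 12*h + 19)/(h^7 + 16*h^6 + 102*h^5 + 332*h^4 + 593*h^3 + 588*h^2 + 304*h + 64)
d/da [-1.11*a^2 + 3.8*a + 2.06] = 3.8 - 2.22*a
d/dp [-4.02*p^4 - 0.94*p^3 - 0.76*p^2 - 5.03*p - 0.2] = -16.08*p^3 - 2.82*p^2 - 1.52*p - 5.03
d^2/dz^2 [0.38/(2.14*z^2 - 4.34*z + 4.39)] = (-3.480496*z^2 + 7.058576*z + 0.38*(4.28*z - 4.34)*(8.56*z - 8.68) - 7.139896)/(2.14*z^2 - 4.34*z + 4.39)^3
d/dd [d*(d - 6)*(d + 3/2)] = 3*d^2 - 9*d - 9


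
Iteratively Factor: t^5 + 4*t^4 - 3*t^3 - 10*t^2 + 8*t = (t - 1)*(t^4 + 5*t^3 + 2*t^2 - 8*t) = t*(t - 1)*(t^3 + 5*t^2 + 2*t - 8) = t*(t - 1)*(t + 2)*(t^2 + 3*t - 4) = t*(t - 1)*(t + 2)*(t + 4)*(t - 1)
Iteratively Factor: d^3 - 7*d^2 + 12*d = (d - 3)*(d^2 - 4*d) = (d - 4)*(d - 3)*(d)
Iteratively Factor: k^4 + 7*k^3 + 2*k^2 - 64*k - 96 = (k - 3)*(k^3 + 10*k^2 + 32*k + 32) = (k - 3)*(k + 4)*(k^2 + 6*k + 8) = (k - 3)*(k + 2)*(k + 4)*(k + 4)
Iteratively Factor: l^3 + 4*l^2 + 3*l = (l + 1)*(l^2 + 3*l) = (l + 1)*(l + 3)*(l)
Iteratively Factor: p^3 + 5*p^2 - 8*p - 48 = (p - 3)*(p^2 + 8*p + 16) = (p - 3)*(p + 4)*(p + 4)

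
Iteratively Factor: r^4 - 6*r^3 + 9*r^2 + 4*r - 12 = (r - 3)*(r^3 - 3*r^2 + 4) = (r - 3)*(r + 1)*(r^2 - 4*r + 4) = (r - 3)*(r - 2)*(r + 1)*(r - 2)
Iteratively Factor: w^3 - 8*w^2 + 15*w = (w - 3)*(w^2 - 5*w) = w*(w - 3)*(w - 5)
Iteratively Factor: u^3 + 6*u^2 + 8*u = (u)*(u^2 + 6*u + 8) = u*(u + 4)*(u + 2)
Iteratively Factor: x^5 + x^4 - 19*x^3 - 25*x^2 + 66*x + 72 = (x + 3)*(x^4 - 2*x^3 - 13*x^2 + 14*x + 24) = (x + 1)*(x + 3)*(x^3 - 3*x^2 - 10*x + 24) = (x - 2)*(x + 1)*(x + 3)*(x^2 - x - 12) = (x - 2)*(x + 1)*(x + 3)^2*(x - 4)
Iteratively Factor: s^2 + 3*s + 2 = (s + 1)*(s + 2)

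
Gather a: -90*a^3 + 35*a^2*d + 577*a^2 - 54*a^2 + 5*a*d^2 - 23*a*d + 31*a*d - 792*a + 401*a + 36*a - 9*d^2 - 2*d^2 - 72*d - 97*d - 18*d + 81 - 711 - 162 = -90*a^3 + a^2*(35*d + 523) + a*(5*d^2 + 8*d - 355) - 11*d^2 - 187*d - 792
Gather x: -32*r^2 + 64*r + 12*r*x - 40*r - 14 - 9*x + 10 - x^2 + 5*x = -32*r^2 + 24*r - x^2 + x*(12*r - 4) - 4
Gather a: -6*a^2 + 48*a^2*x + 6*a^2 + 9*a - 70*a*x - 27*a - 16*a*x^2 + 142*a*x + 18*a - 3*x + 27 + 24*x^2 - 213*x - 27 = 48*a^2*x + a*(-16*x^2 + 72*x) + 24*x^2 - 216*x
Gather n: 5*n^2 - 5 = 5*n^2 - 5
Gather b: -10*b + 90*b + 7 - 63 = 80*b - 56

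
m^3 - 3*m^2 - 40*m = m*(m - 8)*(m + 5)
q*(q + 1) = q^2 + q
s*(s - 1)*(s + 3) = s^3 + 2*s^2 - 3*s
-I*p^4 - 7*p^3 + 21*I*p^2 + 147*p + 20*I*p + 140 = (p - 5)*(p + 4)*(p - 7*I)*(-I*p - I)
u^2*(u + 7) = u^3 + 7*u^2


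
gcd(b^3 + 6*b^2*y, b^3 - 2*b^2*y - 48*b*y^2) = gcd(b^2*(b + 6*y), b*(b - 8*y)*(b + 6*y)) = b^2 + 6*b*y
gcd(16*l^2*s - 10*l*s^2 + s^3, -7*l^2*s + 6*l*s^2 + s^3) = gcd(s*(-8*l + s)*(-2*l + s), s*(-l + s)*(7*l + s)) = s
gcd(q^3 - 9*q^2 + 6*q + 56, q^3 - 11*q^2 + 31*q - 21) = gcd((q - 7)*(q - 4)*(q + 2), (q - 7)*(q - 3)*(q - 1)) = q - 7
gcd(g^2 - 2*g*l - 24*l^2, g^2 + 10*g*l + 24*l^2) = g + 4*l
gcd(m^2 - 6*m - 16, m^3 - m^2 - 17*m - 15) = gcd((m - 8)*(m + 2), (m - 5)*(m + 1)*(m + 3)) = 1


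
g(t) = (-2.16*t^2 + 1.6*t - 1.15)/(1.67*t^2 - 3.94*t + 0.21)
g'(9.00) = 0.05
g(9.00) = -1.62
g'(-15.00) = 0.01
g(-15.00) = -1.17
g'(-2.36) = 0.06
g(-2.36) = -0.90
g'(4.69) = 0.40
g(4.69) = -2.23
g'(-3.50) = 0.05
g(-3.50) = -0.96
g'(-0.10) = -11.50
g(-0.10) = -2.15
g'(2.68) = 16.84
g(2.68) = -7.52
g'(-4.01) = 0.04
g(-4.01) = -0.99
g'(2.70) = 15.18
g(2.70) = -7.20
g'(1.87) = 12.50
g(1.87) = 4.33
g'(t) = (1.6 - 4.32*t)/(1.67*t^2 - 3.94*t + 0.21) + (3.94 - 3.34*t)*(-2.16*t^2 + 1.6*t - 1.15)/(1.67*t^2 - 3.94*t + 0.21)^2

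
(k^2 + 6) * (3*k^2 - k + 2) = 3*k^4 - k^3 + 20*k^2 - 6*k + 12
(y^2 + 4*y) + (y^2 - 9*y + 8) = 2*y^2 - 5*y + 8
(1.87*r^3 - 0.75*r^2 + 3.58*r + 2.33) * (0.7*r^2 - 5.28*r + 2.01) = 1.309*r^5 - 10.3986*r^4 + 10.2247*r^3 - 18.7789*r^2 - 5.1066*r + 4.6833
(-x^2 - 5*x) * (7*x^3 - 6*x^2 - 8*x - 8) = -7*x^5 - 29*x^4 + 38*x^3 + 48*x^2 + 40*x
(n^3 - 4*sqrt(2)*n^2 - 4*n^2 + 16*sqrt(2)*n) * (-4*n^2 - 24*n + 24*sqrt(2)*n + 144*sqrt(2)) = -4*n^5 - 8*n^4 + 40*sqrt(2)*n^4 - 96*n^3 + 80*sqrt(2)*n^3 - 960*sqrt(2)*n^2 - 384*n^2 + 4608*n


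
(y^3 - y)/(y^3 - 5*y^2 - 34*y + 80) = (y^3 - y)/(y^3 - 5*y^2 - 34*y + 80)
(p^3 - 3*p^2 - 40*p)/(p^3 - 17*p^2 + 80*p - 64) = p*(p + 5)/(p^2 - 9*p + 8)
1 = 1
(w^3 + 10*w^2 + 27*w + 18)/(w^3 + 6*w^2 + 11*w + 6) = (w + 6)/(w + 2)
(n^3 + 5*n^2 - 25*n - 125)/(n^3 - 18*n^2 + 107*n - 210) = (n^2 + 10*n + 25)/(n^2 - 13*n + 42)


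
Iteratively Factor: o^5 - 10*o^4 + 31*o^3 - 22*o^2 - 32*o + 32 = (o - 1)*(o^4 - 9*o^3 + 22*o^2 - 32) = (o - 1)*(o + 1)*(o^3 - 10*o^2 + 32*o - 32) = (o - 4)*(o - 1)*(o + 1)*(o^2 - 6*o + 8) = (o - 4)^2*(o - 1)*(o + 1)*(o - 2)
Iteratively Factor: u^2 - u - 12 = (u - 4)*(u + 3)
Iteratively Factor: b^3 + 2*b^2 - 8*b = (b)*(b^2 + 2*b - 8) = b*(b + 4)*(b - 2)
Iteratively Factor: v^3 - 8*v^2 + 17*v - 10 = (v - 5)*(v^2 - 3*v + 2) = (v - 5)*(v - 1)*(v - 2)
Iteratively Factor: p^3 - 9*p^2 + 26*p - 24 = (p - 4)*(p^2 - 5*p + 6) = (p - 4)*(p - 3)*(p - 2)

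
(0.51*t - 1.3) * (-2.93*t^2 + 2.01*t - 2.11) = -1.4943*t^3 + 4.8341*t^2 - 3.6891*t + 2.743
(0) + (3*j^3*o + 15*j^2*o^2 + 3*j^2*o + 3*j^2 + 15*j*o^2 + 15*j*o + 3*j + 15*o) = 3*j^3*o + 15*j^2*o^2 + 3*j^2*o + 3*j^2 + 15*j*o^2 + 15*j*o + 3*j + 15*o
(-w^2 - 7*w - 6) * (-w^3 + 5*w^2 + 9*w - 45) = w^5 + 2*w^4 - 38*w^3 - 48*w^2 + 261*w + 270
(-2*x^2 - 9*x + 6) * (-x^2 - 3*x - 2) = 2*x^4 + 15*x^3 + 25*x^2 - 12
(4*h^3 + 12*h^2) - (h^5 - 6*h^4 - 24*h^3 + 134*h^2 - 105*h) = -h^5 + 6*h^4 + 28*h^3 - 122*h^2 + 105*h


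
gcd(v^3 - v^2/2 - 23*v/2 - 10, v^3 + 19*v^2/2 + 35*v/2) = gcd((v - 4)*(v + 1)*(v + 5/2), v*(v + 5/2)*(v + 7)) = v + 5/2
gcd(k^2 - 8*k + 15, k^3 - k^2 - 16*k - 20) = k - 5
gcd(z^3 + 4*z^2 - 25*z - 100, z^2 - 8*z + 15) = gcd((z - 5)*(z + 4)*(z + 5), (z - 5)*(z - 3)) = z - 5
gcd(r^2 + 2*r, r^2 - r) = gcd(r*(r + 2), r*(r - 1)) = r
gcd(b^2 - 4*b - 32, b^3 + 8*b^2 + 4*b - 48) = b + 4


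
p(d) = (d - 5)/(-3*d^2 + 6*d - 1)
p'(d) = (d - 5)*(6*d - 6)/(-3*d^2 + 6*d - 1)^2 + 1/(-3*d^2 + 6*d - 1)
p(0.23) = -21.55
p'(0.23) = 454.50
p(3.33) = 0.12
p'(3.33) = -0.18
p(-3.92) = 0.13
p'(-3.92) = 0.04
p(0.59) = -2.95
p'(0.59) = 5.52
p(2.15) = 1.45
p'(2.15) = -5.59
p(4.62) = 0.01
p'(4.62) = -0.03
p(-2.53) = 0.21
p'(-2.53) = 0.10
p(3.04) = 0.19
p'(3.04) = -0.31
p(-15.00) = 0.03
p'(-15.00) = 0.00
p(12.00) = -0.02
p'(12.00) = 0.00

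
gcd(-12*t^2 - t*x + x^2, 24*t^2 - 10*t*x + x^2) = -4*t + x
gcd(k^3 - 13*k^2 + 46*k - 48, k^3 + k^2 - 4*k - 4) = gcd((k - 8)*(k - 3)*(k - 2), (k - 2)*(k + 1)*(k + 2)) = k - 2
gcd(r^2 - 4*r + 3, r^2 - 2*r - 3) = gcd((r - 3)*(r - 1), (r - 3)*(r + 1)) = r - 3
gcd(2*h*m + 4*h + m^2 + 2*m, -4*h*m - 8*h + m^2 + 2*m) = m + 2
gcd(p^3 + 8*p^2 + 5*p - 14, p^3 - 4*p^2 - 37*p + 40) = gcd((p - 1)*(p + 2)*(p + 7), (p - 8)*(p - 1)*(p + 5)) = p - 1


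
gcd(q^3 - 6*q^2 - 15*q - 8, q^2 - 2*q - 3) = q + 1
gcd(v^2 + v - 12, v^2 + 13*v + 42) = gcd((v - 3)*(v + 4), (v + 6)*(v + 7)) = 1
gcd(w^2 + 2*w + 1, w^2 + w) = w + 1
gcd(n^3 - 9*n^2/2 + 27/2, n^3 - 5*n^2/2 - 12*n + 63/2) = n^2 - 6*n + 9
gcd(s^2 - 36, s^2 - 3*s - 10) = 1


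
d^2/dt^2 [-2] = 0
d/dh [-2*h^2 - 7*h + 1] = -4*h - 7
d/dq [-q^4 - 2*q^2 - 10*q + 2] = -4*q^3 - 4*q - 10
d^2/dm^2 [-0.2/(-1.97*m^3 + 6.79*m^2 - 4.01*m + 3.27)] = ((2.716 - 2.364*m)*(1.97*m^3 - 6.79*m^2 + 4.01*m - 3.27) + 0.2*(5.91*m^2 - 13.58*m + 4.01)*(11.82*m^2 - 27.16*m + 8.02))/(1.97*m^3 - 6.79*m^2 + 4.01*m - 3.27)^3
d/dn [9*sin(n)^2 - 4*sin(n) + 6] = 2*(9*sin(n) - 2)*cos(n)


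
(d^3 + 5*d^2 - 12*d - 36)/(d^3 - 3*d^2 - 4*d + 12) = (d + 6)/(d - 2)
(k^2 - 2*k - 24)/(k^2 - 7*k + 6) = (k + 4)/(k - 1)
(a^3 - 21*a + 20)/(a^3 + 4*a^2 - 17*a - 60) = (a - 1)/(a + 3)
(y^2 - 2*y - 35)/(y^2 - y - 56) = (-y^2 + 2*y + 35)/(-y^2 + y + 56)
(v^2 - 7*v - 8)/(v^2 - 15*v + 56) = (v + 1)/(v - 7)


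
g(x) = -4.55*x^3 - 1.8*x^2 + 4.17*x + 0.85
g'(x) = -13.65*x^2 - 3.6*x + 4.17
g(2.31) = -55.21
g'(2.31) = -76.98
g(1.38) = -8.78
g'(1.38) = -26.79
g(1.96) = -32.15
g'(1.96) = -55.32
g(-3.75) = 199.84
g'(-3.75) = -174.28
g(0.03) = 0.97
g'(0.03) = 4.05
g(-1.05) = -0.25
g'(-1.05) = -7.10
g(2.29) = -53.68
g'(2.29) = -75.66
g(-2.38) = 42.07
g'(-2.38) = -64.58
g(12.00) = -8070.71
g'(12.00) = -2004.63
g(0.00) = 0.85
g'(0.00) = 4.17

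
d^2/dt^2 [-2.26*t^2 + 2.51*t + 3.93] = -4.52000000000000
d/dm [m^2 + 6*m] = 2*m + 6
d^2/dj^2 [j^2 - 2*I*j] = 2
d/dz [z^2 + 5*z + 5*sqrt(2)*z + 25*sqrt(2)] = 2*z + 5 + 5*sqrt(2)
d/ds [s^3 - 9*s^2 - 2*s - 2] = 3*s^2 - 18*s - 2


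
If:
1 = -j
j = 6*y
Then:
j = -1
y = -1/6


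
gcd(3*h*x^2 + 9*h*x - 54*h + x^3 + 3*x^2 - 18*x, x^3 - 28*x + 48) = x + 6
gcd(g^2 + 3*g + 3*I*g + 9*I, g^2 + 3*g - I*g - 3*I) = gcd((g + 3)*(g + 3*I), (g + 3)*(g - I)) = g + 3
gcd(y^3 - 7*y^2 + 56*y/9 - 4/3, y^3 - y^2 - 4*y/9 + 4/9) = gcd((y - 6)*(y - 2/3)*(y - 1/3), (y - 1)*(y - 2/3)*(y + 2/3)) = y - 2/3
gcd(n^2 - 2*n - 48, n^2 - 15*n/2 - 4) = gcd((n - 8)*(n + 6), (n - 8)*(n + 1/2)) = n - 8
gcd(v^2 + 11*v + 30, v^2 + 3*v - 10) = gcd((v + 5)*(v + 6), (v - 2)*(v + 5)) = v + 5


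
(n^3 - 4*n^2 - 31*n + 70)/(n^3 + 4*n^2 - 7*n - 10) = (n - 7)/(n + 1)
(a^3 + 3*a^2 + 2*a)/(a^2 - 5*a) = (a^2 + 3*a + 2)/(a - 5)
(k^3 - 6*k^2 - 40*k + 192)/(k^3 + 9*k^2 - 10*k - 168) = (k - 8)/(k + 7)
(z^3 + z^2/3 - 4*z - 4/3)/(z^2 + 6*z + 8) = (3*z^2 - 5*z - 2)/(3*(z + 4))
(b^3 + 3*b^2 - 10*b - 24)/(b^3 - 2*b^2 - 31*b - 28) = (b^2 - b - 6)/(b^2 - 6*b - 7)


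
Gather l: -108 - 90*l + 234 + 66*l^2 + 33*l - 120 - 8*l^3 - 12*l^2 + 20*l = -8*l^3 + 54*l^2 - 37*l + 6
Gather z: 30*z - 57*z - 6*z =-33*z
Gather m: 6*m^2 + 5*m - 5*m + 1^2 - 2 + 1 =6*m^2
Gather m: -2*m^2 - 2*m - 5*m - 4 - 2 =-2*m^2 - 7*m - 6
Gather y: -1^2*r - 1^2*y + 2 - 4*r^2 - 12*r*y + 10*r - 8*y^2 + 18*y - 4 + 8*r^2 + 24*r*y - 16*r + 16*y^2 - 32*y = 4*r^2 - 7*r + 8*y^2 + y*(12*r - 15) - 2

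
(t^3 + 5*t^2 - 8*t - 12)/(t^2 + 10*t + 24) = (t^2 - t - 2)/(t + 4)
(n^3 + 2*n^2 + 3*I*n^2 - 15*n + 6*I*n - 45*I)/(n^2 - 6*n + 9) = (n^2 + n*(5 + 3*I) + 15*I)/(n - 3)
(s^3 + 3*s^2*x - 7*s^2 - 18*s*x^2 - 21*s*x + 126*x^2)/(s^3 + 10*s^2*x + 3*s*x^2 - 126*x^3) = (s - 7)/(s + 7*x)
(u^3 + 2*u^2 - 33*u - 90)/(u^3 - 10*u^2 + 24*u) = (u^2 + 8*u + 15)/(u*(u - 4))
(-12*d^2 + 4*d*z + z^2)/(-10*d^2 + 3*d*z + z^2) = (6*d + z)/(5*d + z)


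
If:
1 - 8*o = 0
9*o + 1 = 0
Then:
No Solution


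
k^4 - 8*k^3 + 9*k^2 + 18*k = k*(k - 6)*(k - 3)*(k + 1)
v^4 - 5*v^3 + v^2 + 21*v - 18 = (v - 3)^2*(v - 1)*(v + 2)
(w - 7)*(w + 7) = w^2 - 49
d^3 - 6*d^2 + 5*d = d*(d - 5)*(d - 1)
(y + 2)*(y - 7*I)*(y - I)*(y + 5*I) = y^4 + 2*y^3 - 3*I*y^3 + 33*y^2 - 6*I*y^2 + 66*y - 35*I*y - 70*I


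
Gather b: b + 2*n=b + 2*n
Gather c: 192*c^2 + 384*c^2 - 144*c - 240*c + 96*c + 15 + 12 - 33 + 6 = 576*c^2 - 288*c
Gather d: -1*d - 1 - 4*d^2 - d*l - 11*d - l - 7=-4*d^2 + d*(-l - 12) - l - 8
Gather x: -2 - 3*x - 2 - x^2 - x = -x^2 - 4*x - 4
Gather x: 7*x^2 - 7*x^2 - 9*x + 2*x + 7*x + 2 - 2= 0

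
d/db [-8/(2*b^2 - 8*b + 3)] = 32*(b - 2)/(2*b^2 - 8*b + 3)^2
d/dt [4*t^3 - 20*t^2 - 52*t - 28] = 12*t^2 - 40*t - 52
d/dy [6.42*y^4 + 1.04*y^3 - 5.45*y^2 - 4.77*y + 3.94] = 25.68*y^3 + 3.12*y^2 - 10.9*y - 4.77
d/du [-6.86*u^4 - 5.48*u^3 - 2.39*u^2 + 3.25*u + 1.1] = -27.44*u^3 - 16.44*u^2 - 4.78*u + 3.25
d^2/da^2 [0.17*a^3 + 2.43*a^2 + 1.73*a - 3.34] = 1.02*a + 4.86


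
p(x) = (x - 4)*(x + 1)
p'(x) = 2*x - 3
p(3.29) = -3.05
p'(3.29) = 3.58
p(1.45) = -6.25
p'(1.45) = -0.10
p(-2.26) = 7.89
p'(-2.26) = -7.52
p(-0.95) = -0.25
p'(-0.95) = -4.90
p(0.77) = -5.72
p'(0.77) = -1.46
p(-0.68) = -1.50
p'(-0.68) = -4.36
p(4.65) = 3.67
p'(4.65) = 6.30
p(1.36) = -6.23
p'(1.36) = -0.28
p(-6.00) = 50.00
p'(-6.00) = -15.00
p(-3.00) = 14.00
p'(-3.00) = -9.00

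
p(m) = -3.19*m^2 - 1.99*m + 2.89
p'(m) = -6.38*m - 1.99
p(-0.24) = 3.18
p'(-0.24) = -0.46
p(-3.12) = -21.95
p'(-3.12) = 17.92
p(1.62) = -8.71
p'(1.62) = -12.33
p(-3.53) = -29.84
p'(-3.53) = 20.53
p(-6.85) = -133.16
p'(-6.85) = 41.71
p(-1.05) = 1.46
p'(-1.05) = 4.71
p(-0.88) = 2.17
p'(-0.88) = 3.62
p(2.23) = -17.41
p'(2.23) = -16.22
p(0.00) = 2.89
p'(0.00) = -1.99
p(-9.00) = -237.59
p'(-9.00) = 55.43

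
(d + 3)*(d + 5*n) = d^2 + 5*d*n + 3*d + 15*n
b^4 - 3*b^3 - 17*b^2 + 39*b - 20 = (b - 5)*(b - 1)^2*(b + 4)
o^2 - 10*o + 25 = (o - 5)^2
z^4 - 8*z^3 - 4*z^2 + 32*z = z*(z - 8)*(z - 2)*(z + 2)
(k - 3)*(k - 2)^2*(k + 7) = k^4 - 33*k^2 + 100*k - 84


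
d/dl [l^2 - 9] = 2*l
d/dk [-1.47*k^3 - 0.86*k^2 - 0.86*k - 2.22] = -4.41*k^2 - 1.72*k - 0.86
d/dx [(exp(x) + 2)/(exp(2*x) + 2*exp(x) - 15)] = (-2*(exp(x) + 1)*(exp(x) + 2) + exp(2*x) + 2*exp(x) - 15)*exp(x)/(exp(2*x) + 2*exp(x) - 15)^2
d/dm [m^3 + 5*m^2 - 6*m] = 3*m^2 + 10*m - 6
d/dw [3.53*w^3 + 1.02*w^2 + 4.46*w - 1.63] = 10.59*w^2 + 2.04*w + 4.46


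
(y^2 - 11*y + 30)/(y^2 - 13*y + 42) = (y - 5)/(y - 7)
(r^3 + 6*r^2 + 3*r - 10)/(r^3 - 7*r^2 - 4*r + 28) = (r^2 + 4*r - 5)/(r^2 - 9*r + 14)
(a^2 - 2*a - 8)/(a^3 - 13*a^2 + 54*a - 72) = (a + 2)/(a^2 - 9*a + 18)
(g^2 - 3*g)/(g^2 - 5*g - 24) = g*(3 - g)/(-g^2 + 5*g + 24)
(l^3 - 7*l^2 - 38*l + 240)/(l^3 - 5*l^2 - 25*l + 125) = (l^2 - 2*l - 48)/(l^2 - 25)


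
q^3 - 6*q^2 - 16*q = q*(q - 8)*(q + 2)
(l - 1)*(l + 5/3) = l^2 + 2*l/3 - 5/3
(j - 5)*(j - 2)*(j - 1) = j^3 - 8*j^2 + 17*j - 10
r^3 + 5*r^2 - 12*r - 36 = (r - 3)*(r + 2)*(r + 6)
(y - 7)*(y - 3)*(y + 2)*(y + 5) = y^4 - 3*y^3 - 39*y^2 + 47*y + 210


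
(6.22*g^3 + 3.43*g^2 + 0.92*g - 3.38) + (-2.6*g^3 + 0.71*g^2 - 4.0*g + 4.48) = 3.62*g^3 + 4.14*g^2 - 3.08*g + 1.1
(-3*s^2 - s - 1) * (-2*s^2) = 6*s^4 + 2*s^3 + 2*s^2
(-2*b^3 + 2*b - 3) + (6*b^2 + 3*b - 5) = -2*b^3 + 6*b^2 + 5*b - 8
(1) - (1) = 0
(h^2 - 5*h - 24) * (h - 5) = h^3 - 10*h^2 + h + 120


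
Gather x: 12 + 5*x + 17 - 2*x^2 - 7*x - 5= -2*x^2 - 2*x + 24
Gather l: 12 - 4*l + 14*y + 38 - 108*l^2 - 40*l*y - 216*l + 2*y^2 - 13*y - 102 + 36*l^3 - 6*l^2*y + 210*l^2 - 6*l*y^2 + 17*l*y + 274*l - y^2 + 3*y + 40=36*l^3 + l^2*(102 - 6*y) + l*(-6*y^2 - 23*y + 54) + y^2 + 4*y - 12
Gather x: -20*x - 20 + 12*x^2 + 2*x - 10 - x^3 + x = -x^3 + 12*x^2 - 17*x - 30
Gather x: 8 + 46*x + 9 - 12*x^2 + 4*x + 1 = -12*x^2 + 50*x + 18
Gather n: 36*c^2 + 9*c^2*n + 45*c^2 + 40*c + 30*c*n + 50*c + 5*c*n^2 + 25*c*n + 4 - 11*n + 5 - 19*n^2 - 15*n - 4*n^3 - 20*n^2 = 81*c^2 + 90*c - 4*n^3 + n^2*(5*c - 39) + n*(9*c^2 + 55*c - 26) + 9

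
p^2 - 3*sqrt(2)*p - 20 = (p - 5*sqrt(2))*(p + 2*sqrt(2))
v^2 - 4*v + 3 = (v - 3)*(v - 1)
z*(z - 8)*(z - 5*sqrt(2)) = z^3 - 8*z^2 - 5*sqrt(2)*z^2 + 40*sqrt(2)*z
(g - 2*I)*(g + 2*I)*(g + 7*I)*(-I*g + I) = -I*g^4 + 7*g^3 + I*g^3 - 7*g^2 - 4*I*g^2 + 28*g + 4*I*g - 28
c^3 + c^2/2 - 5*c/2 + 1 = (c - 1)*(c - 1/2)*(c + 2)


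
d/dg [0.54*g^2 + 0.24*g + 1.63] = 1.08*g + 0.24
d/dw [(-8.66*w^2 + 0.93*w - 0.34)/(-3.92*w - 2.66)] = (33.9472*w^2 + 46.0712*w - 3.8066)/(15.3664*w^2 + 20.8544*w + 7.0756)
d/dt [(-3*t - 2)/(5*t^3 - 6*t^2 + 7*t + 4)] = 2*(15*t^3 + 6*t^2 - 12*t + 1)/(25*t^6 - 60*t^5 + 106*t^4 - 44*t^3 + t^2 + 56*t + 16)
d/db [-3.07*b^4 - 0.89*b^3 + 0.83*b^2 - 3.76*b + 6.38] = -12.28*b^3 - 2.67*b^2 + 1.66*b - 3.76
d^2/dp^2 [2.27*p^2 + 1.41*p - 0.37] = 4.54000000000000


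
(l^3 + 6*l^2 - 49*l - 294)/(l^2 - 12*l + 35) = (l^2 + 13*l + 42)/(l - 5)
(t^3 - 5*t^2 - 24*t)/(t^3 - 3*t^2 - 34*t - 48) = t/(t + 2)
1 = 1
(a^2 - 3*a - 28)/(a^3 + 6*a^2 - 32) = (a - 7)/(a^2 + 2*a - 8)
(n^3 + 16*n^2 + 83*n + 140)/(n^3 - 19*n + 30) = (n^2 + 11*n + 28)/(n^2 - 5*n + 6)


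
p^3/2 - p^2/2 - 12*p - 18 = (p/2 + 1)*(p - 6)*(p + 3)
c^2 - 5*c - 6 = (c - 6)*(c + 1)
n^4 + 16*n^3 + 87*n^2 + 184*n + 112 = (n + 1)*(n + 4)^2*(n + 7)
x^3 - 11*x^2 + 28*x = x*(x - 7)*(x - 4)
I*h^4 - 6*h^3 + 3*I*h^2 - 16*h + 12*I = (h - I)*(h + 2*I)*(h + 6*I)*(I*h + 1)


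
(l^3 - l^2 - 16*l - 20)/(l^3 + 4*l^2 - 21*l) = (l^3 - l^2 - 16*l - 20)/(l*(l^2 + 4*l - 21))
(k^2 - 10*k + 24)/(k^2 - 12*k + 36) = (k - 4)/(k - 6)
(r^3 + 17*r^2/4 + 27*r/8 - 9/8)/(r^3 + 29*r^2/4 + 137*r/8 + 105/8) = (8*r^2 + 10*r - 3)/(8*r^2 + 34*r + 35)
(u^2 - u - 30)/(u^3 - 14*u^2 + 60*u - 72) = (u + 5)/(u^2 - 8*u + 12)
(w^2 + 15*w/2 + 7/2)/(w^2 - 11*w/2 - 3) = (w + 7)/(w - 6)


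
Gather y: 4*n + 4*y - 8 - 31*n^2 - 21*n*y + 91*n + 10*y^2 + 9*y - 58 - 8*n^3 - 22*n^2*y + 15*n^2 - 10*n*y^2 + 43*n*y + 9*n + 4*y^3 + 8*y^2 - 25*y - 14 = -8*n^3 - 16*n^2 + 104*n + 4*y^3 + y^2*(18 - 10*n) + y*(-22*n^2 + 22*n - 12) - 80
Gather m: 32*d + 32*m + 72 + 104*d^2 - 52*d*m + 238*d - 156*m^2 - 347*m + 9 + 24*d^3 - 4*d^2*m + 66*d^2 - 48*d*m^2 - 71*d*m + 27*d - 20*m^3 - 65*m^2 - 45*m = 24*d^3 + 170*d^2 + 297*d - 20*m^3 + m^2*(-48*d - 221) + m*(-4*d^2 - 123*d - 360) + 81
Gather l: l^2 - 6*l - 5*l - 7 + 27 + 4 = l^2 - 11*l + 24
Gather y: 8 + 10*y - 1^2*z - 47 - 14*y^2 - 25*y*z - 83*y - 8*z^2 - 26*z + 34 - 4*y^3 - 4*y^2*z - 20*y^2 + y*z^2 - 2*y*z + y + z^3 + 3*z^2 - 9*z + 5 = -4*y^3 + y^2*(-4*z - 34) + y*(z^2 - 27*z - 72) + z^3 - 5*z^2 - 36*z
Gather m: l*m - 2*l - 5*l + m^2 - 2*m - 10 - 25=-7*l + m^2 + m*(l - 2) - 35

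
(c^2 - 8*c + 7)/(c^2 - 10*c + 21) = (c - 1)/(c - 3)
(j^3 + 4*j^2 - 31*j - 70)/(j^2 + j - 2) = (j^2 + 2*j - 35)/(j - 1)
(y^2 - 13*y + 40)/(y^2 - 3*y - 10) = (y - 8)/(y + 2)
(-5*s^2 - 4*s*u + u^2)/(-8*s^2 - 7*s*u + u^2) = (5*s - u)/(8*s - u)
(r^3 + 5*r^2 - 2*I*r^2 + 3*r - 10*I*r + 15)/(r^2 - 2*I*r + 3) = r + 5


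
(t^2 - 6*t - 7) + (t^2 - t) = 2*t^2 - 7*t - 7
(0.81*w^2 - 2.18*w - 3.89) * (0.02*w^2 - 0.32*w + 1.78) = 0.0162*w^4 - 0.3028*w^3 + 2.0616*w^2 - 2.6356*w - 6.9242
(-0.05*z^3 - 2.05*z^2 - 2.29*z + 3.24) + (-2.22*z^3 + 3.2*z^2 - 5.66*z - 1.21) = -2.27*z^3 + 1.15*z^2 - 7.95*z + 2.03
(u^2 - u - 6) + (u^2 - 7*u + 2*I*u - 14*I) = 2*u^2 - 8*u + 2*I*u - 6 - 14*I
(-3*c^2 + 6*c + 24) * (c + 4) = -3*c^3 - 6*c^2 + 48*c + 96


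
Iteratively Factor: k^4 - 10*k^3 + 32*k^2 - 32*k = (k - 4)*(k^3 - 6*k^2 + 8*k) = k*(k - 4)*(k^2 - 6*k + 8) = k*(k - 4)*(k - 2)*(k - 4)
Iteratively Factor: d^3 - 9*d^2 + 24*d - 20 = (d - 5)*(d^2 - 4*d + 4) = (d - 5)*(d - 2)*(d - 2)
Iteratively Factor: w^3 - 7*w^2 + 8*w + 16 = (w + 1)*(w^2 - 8*w + 16) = (w - 4)*(w + 1)*(w - 4)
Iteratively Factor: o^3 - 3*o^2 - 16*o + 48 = (o - 4)*(o^2 + o - 12) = (o - 4)*(o + 4)*(o - 3)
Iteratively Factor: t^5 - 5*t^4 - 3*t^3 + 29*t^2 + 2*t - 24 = (t - 1)*(t^4 - 4*t^3 - 7*t^2 + 22*t + 24) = (t - 3)*(t - 1)*(t^3 - t^2 - 10*t - 8) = (t - 3)*(t - 1)*(t + 2)*(t^2 - 3*t - 4) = (t - 4)*(t - 3)*(t - 1)*(t + 2)*(t + 1)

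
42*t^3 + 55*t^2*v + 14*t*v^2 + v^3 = (t + v)*(6*t + v)*(7*t + v)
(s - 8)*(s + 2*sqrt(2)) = s^2 - 8*s + 2*sqrt(2)*s - 16*sqrt(2)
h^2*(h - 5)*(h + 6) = h^4 + h^3 - 30*h^2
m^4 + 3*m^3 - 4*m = m*(m - 1)*(m + 2)^2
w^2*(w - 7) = w^3 - 7*w^2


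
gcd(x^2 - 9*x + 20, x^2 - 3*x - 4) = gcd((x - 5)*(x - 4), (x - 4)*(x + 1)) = x - 4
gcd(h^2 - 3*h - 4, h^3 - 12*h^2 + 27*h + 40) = h + 1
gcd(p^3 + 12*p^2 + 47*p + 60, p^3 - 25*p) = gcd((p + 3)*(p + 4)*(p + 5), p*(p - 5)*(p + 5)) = p + 5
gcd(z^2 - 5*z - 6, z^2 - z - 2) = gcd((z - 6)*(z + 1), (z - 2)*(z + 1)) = z + 1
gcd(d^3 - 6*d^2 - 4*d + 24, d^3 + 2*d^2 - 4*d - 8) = d^2 - 4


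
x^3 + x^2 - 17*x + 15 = (x - 3)*(x - 1)*(x + 5)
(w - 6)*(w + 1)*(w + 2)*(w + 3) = w^4 - 25*w^2 - 60*w - 36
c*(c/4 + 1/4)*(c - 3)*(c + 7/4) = c^4/4 - c^3/16 - 13*c^2/8 - 21*c/16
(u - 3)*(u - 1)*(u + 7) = u^3 + 3*u^2 - 25*u + 21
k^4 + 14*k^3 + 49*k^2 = k^2*(k + 7)^2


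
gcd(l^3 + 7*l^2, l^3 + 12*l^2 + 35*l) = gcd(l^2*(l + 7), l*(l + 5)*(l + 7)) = l^2 + 7*l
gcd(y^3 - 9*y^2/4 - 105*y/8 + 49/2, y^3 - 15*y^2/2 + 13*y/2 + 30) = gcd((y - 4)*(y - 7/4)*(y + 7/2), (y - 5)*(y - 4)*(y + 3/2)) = y - 4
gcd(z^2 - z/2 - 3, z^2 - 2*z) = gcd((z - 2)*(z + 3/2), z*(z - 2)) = z - 2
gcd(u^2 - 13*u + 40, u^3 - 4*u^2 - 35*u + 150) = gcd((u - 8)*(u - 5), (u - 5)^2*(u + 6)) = u - 5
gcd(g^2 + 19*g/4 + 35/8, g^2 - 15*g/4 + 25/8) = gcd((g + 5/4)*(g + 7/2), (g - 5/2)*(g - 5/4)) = 1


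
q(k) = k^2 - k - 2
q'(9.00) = 17.00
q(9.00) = 70.00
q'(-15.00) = -31.00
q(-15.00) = 238.00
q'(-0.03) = -1.06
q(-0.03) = -1.97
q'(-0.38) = -1.76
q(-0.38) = -1.48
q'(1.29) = 1.58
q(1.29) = -1.63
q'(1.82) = 2.64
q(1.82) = -0.51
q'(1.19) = 1.38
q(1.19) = -1.77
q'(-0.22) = -1.44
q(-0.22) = -1.73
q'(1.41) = 1.82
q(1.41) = -1.42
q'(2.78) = 4.56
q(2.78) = 2.95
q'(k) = 2*k - 1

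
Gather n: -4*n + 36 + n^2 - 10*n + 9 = n^2 - 14*n + 45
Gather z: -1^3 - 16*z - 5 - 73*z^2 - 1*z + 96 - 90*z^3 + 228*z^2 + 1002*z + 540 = -90*z^3 + 155*z^2 + 985*z + 630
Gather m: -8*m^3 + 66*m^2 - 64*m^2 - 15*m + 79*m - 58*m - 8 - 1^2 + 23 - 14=-8*m^3 + 2*m^2 + 6*m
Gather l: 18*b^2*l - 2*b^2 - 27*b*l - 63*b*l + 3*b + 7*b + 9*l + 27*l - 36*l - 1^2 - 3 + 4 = -2*b^2 + 10*b + l*(18*b^2 - 90*b)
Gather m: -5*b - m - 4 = -5*b - m - 4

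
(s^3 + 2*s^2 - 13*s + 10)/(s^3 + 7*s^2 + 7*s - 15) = (s - 2)/(s + 3)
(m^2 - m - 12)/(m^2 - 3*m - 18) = (m - 4)/(m - 6)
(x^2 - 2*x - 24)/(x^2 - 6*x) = (x + 4)/x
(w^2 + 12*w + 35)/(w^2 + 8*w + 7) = (w + 5)/(w + 1)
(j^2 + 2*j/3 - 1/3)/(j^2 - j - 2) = (j - 1/3)/(j - 2)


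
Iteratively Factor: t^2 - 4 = (t + 2)*(t - 2)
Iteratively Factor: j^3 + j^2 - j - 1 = (j - 1)*(j^2 + 2*j + 1) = (j - 1)*(j + 1)*(j + 1)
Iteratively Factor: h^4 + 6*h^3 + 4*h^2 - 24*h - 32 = (h + 4)*(h^3 + 2*h^2 - 4*h - 8) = (h - 2)*(h + 4)*(h^2 + 4*h + 4) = (h - 2)*(h + 2)*(h + 4)*(h + 2)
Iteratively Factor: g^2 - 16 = (g + 4)*(g - 4)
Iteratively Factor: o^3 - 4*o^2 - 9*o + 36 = (o - 3)*(o^2 - o - 12) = (o - 3)*(o + 3)*(o - 4)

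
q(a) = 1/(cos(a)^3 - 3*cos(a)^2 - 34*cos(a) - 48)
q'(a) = (3*sin(a)*cos(a)^2 - 6*sin(a)*cos(a) - 34*sin(a))/(cos(a)^3 - 3*cos(a)^2 - 34*cos(a) - 48)^2 = (3*cos(a)^2 - 6*cos(a) - 34)*sin(a)/((cos(a) - 8)^2*(cos(a) + 2)^2*(cos(a) + 3)^2)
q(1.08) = -0.02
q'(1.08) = -0.01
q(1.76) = -0.02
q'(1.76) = -0.02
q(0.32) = -0.01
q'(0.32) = -0.00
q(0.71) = -0.01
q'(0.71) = -0.00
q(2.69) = -0.05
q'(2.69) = -0.03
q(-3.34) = -0.05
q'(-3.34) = -0.01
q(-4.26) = -0.03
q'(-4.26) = -0.02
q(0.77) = -0.01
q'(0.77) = -0.00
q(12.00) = -0.01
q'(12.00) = 0.00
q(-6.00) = -0.01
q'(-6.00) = 0.00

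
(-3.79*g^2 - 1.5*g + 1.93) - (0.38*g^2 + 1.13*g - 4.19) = -4.17*g^2 - 2.63*g + 6.12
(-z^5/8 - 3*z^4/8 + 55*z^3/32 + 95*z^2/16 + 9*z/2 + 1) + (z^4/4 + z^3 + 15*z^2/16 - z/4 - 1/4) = -z^5/8 - z^4/8 + 87*z^3/32 + 55*z^2/8 + 17*z/4 + 3/4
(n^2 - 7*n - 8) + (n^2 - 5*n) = 2*n^2 - 12*n - 8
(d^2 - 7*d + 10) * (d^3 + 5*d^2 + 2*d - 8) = d^5 - 2*d^4 - 23*d^3 + 28*d^2 + 76*d - 80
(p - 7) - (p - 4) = -3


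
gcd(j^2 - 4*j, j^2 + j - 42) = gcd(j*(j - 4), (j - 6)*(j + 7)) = 1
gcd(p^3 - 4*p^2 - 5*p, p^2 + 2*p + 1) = p + 1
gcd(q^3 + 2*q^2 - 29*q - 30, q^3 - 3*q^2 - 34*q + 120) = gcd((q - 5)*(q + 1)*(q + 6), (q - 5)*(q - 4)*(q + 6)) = q^2 + q - 30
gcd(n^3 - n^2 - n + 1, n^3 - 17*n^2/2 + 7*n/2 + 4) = n - 1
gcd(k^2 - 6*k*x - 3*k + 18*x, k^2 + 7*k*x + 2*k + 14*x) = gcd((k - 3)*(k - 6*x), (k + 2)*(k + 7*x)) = 1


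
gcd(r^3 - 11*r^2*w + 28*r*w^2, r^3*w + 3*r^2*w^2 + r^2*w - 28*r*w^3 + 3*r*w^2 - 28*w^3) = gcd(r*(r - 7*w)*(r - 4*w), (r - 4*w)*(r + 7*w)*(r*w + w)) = r - 4*w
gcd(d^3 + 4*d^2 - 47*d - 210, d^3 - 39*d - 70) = d^2 - 2*d - 35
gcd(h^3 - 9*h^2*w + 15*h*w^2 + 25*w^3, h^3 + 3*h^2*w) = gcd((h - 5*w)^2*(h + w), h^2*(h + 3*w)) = 1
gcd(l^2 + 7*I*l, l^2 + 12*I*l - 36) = 1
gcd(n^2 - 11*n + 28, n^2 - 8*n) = 1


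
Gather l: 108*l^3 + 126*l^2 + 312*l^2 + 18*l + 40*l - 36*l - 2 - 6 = 108*l^3 + 438*l^2 + 22*l - 8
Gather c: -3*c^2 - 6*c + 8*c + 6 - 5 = -3*c^2 + 2*c + 1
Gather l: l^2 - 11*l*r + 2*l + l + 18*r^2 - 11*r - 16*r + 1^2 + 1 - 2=l^2 + l*(3 - 11*r) + 18*r^2 - 27*r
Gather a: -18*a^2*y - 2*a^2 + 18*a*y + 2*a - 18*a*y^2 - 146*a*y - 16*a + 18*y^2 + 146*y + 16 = a^2*(-18*y - 2) + a*(-18*y^2 - 128*y - 14) + 18*y^2 + 146*y + 16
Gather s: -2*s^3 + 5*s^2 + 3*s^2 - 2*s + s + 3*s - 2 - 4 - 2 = -2*s^3 + 8*s^2 + 2*s - 8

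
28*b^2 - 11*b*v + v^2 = (-7*b + v)*(-4*b + v)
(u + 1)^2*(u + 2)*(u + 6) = u^4 + 10*u^3 + 29*u^2 + 32*u + 12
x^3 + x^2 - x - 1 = (x - 1)*(x + 1)^2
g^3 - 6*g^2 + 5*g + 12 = (g - 4)*(g - 3)*(g + 1)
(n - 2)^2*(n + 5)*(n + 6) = n^4 + 7*n^3 - 10*n^2 - 76*n + 120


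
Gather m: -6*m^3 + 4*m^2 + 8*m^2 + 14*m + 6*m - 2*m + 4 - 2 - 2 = -6*m^3 + 12*m^2 + 18*m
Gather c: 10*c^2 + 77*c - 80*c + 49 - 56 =10*c^2 - 3*c - 7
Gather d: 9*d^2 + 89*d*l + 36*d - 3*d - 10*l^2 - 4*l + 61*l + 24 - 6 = 9*d^2 + d*(89*l + 33) - 10*l^2 + 57*l + 18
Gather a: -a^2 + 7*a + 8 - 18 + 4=-a^2 + 7*a - 6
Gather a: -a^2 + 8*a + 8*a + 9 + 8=-a^2 + 16*a + 17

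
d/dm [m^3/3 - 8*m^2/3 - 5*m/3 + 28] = m^2 - 16*m/3 - 5/3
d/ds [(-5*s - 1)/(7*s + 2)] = -3/(7*s + 2)^2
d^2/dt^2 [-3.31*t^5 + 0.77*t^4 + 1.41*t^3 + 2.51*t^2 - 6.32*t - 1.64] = -66.2*t^3 + 9.24*t^2 + 8.46*t + 5.02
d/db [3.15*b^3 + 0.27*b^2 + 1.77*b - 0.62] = 9.45*b^2 + 0.54*b + 1.77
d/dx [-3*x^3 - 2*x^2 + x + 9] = -9*x^2 - 4*x + 1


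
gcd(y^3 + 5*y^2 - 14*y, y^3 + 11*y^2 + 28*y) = y^2 + 7*y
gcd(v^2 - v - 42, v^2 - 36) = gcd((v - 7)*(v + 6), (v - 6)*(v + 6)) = v + 6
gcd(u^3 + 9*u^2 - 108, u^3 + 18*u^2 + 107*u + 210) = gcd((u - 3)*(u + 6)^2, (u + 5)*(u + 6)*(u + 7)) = u + 6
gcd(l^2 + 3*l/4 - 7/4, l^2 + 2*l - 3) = l - 1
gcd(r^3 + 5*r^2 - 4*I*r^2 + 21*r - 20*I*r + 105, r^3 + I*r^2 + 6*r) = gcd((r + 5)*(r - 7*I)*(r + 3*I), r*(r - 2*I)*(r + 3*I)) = r + 3*I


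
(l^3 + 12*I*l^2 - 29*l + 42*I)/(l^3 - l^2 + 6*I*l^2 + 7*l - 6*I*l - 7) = (l + 6*I)/(l - 1)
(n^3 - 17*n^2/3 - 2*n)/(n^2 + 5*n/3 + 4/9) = 3*n*(n - 6)/(3*n + 4)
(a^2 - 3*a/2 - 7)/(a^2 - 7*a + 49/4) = 2*(a + 2)/(2*a - 7)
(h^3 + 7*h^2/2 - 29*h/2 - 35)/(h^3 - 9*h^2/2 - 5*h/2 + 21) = (h + 5)/(h - 3)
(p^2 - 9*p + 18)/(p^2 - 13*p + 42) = (p - 3)/(p - 7)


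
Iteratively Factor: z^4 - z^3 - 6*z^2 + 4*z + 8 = (z - 2)*(z^3 + z^2 - 4*z - 4) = (z - 2)*(z + 2)*(z^2 - z - 2) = (z - 2)^2*(z + 2)*(z + 1)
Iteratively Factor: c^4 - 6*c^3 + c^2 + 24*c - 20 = (c - 5)*(c^3 - c^2 - 4*c + 4) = (c - 5)*(c - 1)*(c^2 - 4) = (c - 5)*(c - 2)*(c - 1)*(c + 2)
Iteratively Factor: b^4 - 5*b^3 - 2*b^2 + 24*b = (b)*(b^3 - 5*b^2 - 2*b + 24) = b*(b - 3)*(b^2 - 2*b - 8) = b*(b - 3)*(b + 2)*(b - 4)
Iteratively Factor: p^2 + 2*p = (p)*(p + 2)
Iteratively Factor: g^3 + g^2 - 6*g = (g)*(g^2 + g - 6) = g*(g + 3)*(g - 2)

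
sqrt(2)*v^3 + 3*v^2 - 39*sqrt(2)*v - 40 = (v - 4*sqrt(2))*(v + 5*sqrt(2))*(sqrt(2)*v + 1)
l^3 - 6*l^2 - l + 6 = (l - 6)*(l - 1)*(l + 1)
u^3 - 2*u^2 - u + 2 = (u - 2)*(u - 1)*(u + 1)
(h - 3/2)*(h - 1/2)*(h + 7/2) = h^3 + 3*h^2/2 - 25*h/4 + 21/8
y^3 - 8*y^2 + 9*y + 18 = (y - 6)*(y - 3)*(y + 1)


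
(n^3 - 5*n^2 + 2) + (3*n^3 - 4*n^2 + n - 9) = 4*n^3 - 9*n^2 + n - 7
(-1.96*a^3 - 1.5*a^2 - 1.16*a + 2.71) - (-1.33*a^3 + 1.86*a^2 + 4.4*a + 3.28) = -0.63*a^3 - 3.36*a^2 - 5.56*a - 0.57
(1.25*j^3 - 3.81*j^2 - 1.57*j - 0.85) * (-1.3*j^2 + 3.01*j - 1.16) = -1.625*j^5 + 8.7155*j^4 - 10.8771*j^3 + 0.7989*j^2 - 0.7373*j + 0.986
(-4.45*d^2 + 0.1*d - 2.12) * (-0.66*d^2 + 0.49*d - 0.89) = 2.937*d^4 - 2.2465*d^3 + 5.4087*d^2 - 1.1278*d + 1.8868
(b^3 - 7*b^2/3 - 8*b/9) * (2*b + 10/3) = 2*b^4 - 4*b^3/3 - 86*b^2/9 - 80*b/27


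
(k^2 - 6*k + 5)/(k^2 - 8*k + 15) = (k - 1)/(k - 3)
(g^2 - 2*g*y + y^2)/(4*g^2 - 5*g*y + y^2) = (-g + y)/(-4*g + y)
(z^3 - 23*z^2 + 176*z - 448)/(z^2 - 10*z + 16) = (z^2 - 15*z + 56)/(z - 2)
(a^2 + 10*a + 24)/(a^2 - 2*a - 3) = (a^2 + 10*a + 24)/(a^2 - 2*a - 3)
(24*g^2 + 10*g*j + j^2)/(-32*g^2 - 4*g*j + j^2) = (-6*g - j)/(8*g - j)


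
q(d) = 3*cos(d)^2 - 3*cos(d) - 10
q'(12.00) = 1.11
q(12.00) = -10.40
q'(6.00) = 0.77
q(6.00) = -10.11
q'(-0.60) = 1.10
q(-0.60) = -10.43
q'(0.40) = -0.98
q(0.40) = -10.22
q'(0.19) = -0.55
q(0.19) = -10.05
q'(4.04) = -5.27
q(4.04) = -6.97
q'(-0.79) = 0.87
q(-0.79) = -10.63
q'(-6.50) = 0.62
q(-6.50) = -10.07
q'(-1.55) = -2.87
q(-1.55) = -10.06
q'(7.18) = -0.58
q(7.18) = -10.70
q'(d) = -6*sin(d)*cos(d) + 3*sin(d)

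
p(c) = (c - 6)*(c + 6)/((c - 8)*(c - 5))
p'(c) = (c - 6)/((c - 8)*(c - 5)) - (c - 6)*(c + 6)/((c - 8)*(c - 5)^2) + (c + 6)/((c - 8)*(c - 5)) - (c - 6)*(c + 6)/((c - 8)^2*(c - 5)) = (-13*c^2 + 152*c - 468)/(c^4 - 26*c^3 + 249*c^2 - 1040*c + 1600)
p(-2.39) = -0.39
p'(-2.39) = -0.15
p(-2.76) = -0.34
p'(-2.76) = -0.14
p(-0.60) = -0.74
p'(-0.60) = -0.24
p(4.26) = -6.45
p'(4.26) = -7.36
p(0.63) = -1.11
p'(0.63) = -0.36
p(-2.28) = -0.41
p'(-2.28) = -0.16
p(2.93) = -2.61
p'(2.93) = -1.22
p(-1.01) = -0.65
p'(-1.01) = -0.22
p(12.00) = 3.86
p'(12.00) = -0.66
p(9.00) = 11.25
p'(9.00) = -9.56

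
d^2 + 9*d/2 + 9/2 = (d + 3/2)*(d + 3)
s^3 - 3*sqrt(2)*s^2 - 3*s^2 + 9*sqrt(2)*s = s*(s - 3)*(s - 3*sqrt(2))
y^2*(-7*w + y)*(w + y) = -7*w^2*y^2 - 6*w*y^3 + y^4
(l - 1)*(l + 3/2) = l^2 + l/2 - 3/2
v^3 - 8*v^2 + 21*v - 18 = (v - 3)^2*(v - 2)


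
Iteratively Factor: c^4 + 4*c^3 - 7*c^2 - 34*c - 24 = (c + 2)*(c^3 + 2*c^2 - 11*c - 12) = (c + 1)*(c + 2)*(c^2 + c - 12) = (c + 1)*(c + 2)*(c + 4)*(c - 3)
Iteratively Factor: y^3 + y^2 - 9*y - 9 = (y + 1)*(y^2 - 9) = (y - 3)*(y + 1)*(y + 3)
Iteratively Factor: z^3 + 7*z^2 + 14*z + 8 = (z + 4)*(z^2 + 3*z + 2) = (z + 1)*(z + 4)*(z + 2)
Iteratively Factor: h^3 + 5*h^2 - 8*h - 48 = (h + 4)*(h^2 + h - 12) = (h - 3)*(h + 4)*(h + 4)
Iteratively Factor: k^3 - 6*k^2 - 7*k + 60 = (k - 5)*(k^2 - k - 12) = (k - 5)*(k + 3)*(k - 4)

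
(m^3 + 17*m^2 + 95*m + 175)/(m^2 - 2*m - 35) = (m^2 + 12*m + 35)/(m - 7)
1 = 1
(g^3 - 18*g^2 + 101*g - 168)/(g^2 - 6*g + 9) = (g^2 - 15*g + 56)/(g - 3)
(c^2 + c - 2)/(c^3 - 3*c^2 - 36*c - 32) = (-c^2 - c + 2)/(-c^3 + 3*c^2 + 36*c + 32)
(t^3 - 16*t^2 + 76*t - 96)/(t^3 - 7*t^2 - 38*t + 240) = (t^2 - 8*t + 12)/(t^2 + t - 30)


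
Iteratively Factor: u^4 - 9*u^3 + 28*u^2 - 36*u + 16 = (u - 2)*(u^3 - 7*u^2 + 14*u - 8) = (u - 2)^2*(u^2 - 5*u + 4) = (u - 2)^2*(u - 1)*(u - 4)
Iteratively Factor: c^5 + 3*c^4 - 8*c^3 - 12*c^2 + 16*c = (c + 2)*(c^4 + c^3 - 10*c^2 + 8*c) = (c - 2)*(c + 2)*(c^3 + 3*c^2 - 4*c) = (c - 2)*(c + 2)*(c + 4)*(c^2 - c) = (c - 2)*(c - 1)*(c + 2)*(c + 4)*(c)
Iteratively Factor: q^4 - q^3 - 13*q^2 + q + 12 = (q - 1)*(q^3 - 13*q - 12) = (q - 1)*(q + 1)*(q^2 - q - 12) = (q - 1)*(q + 1)*(q + 3)*(q - 4)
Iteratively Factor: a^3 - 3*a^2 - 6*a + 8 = (a - 4)*(a^2 + a - 2) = (a - 4)*(a - 1)*(a + 2)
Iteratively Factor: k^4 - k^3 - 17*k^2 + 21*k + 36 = (k + 4)*(k^3 - 5*k^2 + 3*k + 9) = (k - 3)*(k + 4)*(k^2 - 2*k - 3) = (k - 3)*(k + 1)*(k + 4)*(k - 3)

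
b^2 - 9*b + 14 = (b - 7)*(b - 2)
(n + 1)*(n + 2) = n^2 + 3*n + 2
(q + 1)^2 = q^2 + 2*q + 1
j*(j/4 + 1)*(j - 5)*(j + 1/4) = j^4/4 - 3*j^3/16 - 81*j^2/16 - 5*j/4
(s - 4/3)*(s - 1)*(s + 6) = s^3 + 11*s^2/3 - 38*s/3 + 8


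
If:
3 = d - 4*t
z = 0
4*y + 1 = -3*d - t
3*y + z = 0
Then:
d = -1/13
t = -10/13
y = 0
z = 0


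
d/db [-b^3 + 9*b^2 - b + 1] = -3*b^2 + 18*b - 1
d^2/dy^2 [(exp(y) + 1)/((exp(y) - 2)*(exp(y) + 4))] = (exp(4*y) + 2*exp(3*y) + 54*exp(2*y) + 52*exp(y) + 80)*exp(y)/(exp(6*y) + 6*exp(5*y) - 12*exp(4*y) - 88*exp(3*y) + 96*exp(2*y) + 384*exp(y) - 512)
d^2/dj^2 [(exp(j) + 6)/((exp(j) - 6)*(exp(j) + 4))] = (exp(4*j) + 26*exp(3*j) + 108*exp(2*j) + 552*exp(j) + 288)*exp(j)/(exp(6*j) - 6*exp(5*j) - 60*exp(4*j) + 280*exp(3*j) + 1440*exp(2*j) - 3456*exp(j) - 13824)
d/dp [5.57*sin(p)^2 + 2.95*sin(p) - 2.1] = (11.14*sin(p) + 2.95)*cos(p)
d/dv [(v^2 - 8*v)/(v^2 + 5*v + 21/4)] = 8*(26*v^2 + 21*v - 84)/(16*v^4 + 160*v^3 + 568*v^2 + 840*v + 441)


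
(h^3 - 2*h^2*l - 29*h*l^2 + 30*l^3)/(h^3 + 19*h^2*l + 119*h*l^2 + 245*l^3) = (h^2 - 7*h*l + 6*l^2)/(h^2 + 14*h*l + 49*l^2)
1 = 1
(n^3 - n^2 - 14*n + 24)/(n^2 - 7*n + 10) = (n^2 + n - 12)/(n - 5)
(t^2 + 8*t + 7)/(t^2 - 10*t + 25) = (t^2 + 8*t + 7)/(t^2 - 10*t + 25)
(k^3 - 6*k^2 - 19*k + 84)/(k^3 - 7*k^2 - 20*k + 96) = (k - 7)/(k - 8)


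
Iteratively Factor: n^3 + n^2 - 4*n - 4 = (n - 2)*(n^2 + 3*n + 2) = (n - 2)*(n + 2)*(n + 1)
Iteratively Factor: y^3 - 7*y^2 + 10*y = (y - 5)*(y^2 - 2*y) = y*(y - 5)*(y - 2)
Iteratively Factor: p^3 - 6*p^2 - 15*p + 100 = (p - 5)*(p^2 - p - 20) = (p - 5)^2*(p + 4)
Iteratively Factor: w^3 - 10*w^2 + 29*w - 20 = (w - 1)*(w^2 - 9*w + 20) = (w - 5)*(w - 1)*(w - 4)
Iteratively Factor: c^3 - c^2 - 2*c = (c + 1)*(c^2 - 2*c) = (c - 2)*(c + 1)*(c)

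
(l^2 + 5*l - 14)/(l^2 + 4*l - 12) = (l + 7)/(l + 6)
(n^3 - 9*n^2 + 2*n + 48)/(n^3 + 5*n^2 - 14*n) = (n^3 - 9*n^2 + 2*n + 48)/(n*(n^2 + 5*n - 14))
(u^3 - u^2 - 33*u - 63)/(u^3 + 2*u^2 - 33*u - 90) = (u^2 - 4*u - 21)/(u^2 - u - 30)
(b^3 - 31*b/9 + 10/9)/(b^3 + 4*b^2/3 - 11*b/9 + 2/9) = (3*b - 5)/(3*b - 1)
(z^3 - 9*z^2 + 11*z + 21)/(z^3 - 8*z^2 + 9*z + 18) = (z - 7)/(z - 6)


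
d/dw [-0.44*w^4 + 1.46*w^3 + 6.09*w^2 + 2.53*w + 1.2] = -1.76*w^3 + 4.38*w^2 + 12.18*w + 2.53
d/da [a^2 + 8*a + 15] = 2*a + 8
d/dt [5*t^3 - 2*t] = 15*t^2 - 2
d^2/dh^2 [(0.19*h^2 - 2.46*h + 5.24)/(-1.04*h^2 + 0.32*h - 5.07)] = (5.195008*h^3 - 27.994512*h^2 - 67.363296*h + 52.400138)/(1.124864*h^6 - 1.038336*h^5 + 16.770624*h^4 - 10.156544*h^3 + 81.756792*h^2 - 24.676704*h + 130.323843)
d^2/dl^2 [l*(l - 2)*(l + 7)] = 6*l + 10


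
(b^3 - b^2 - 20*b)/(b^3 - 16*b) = (b - 5)/(b - 4)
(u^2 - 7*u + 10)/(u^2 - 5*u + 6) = (u - 5)/(u - 3)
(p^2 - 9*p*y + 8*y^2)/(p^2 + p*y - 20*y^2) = (p^2 - 9*p*y + 8*y^2)/(p^2 + p*y - 20*y^2)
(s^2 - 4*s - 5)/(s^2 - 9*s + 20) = (s + 1)/(s - 4)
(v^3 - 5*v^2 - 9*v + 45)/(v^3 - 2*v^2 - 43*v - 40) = (-v^3 + 5*v^2 + 9*v - 45)/(-v^3 + 2*v^2 + 43*v + 40)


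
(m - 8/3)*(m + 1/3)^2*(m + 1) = m^4 - m^3 - 11*m^2/3 - 53*m/27 - 8/27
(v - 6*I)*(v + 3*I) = v^2 - 3*I*v + 18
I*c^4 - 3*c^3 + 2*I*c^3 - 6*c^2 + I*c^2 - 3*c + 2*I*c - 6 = (c + 2)*(c + I)*(c + 3*I)*(I*c + 1)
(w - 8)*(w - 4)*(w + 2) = w^3 - 10*w^2 + 8*w + 64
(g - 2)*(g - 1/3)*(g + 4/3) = g^3 - g^2 - 22*g/9 + 8/9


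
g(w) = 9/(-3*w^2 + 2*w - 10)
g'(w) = 9*(6*w - 2)/(-3*w^2 + 2*w - 10)^2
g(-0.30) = -0.83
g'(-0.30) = -0.29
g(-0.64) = -0.72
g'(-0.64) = -0.34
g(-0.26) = -0.84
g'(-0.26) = -0.28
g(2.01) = -0.50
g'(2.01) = 0.28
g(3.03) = -0.29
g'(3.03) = 0.15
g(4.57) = -0.14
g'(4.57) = 0.06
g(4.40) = -0.15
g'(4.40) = 0.06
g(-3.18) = -0.19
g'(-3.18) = -0.09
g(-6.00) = -0.07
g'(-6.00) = -0.02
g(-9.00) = -0.03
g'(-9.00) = -0.00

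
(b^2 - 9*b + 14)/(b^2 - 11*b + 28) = (b - 2)/(b - 4)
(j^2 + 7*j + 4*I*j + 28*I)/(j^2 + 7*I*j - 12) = (j + 7)/(j + 3*I)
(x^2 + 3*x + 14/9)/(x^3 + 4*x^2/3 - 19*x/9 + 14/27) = 3*(3*x + 2)/(9*x^2 - 9*x + 2)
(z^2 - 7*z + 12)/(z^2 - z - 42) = (-z^2 + 7*z - 12)/(-z^2 + z + 42)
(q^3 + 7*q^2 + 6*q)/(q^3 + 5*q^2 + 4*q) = (q + 6)/(q + 4)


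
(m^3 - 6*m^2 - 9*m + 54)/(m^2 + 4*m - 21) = (m^2 - 3*m - 18)/(m + 7)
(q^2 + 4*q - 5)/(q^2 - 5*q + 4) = (q + 5)/(q - 4)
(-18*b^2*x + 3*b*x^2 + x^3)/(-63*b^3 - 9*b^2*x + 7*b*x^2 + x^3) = x*(6*b + x)/(21*b^2 + 10*b*x + x^2)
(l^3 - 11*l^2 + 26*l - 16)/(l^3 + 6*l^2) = (l^3 - 11*l^2 + 26*l - 16)/(l^2*(l + 6))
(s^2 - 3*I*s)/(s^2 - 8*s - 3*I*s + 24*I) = s/(s - 8)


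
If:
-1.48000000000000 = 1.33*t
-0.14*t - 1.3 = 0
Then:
No Solution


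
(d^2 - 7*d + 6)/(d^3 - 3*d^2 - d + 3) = (d - 6)/(d^2 - 2*d - 3)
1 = 1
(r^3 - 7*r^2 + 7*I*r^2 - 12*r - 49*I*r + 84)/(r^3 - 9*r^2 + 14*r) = (r^2 + 7*I*r - 12)/(r*(r - 2))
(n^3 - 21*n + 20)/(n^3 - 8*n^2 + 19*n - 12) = (n + 5)/(n - 3)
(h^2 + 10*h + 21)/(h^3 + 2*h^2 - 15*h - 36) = (h + 7)/(h^2 - h - 12)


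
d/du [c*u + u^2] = c + 2*u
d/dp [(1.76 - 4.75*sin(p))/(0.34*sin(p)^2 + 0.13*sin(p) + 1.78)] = (1.615*sin(p)^2 - 1.1968*sin(p) - 8.6838)*cos(p)/(0.1156*sin(p)^4 + 0.0884*sin(p)^3 + 1.2273*sin(p)^2 + 0.4628*sin(p) + 3.1684)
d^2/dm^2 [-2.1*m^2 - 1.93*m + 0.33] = -4.20000000000000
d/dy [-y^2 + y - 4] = 1 - 2*y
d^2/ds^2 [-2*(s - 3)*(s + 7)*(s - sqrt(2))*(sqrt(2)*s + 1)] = -24*sqrt(2)*s^2 - 48*sqrt(2)*s + 12*s + 16 + 88*sqrt(2)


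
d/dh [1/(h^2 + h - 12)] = (-2*h - 1)/(h^2 + h - 12)^2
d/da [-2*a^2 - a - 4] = -4*a - 1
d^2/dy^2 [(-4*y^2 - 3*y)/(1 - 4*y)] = 32/(64*y^3 - 48*y^2 + 12*y - 1)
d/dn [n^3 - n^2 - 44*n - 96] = 3*n^2 - 2*n - 44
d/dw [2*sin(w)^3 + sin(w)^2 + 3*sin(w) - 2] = (6*sin(w)^2 + 2*sin(w) + 3)*cos(w)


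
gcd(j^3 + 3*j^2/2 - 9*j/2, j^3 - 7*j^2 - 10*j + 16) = 1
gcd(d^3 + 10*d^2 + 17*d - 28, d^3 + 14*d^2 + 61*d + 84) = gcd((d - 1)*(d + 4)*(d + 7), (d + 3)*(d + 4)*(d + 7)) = d^2 + 11*d + 28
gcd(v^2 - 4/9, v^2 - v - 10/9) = v + 2/3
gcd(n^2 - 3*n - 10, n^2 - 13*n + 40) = n - 5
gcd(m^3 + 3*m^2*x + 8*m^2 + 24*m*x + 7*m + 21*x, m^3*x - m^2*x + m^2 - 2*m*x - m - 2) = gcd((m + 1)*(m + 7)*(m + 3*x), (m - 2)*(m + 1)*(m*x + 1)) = m + 1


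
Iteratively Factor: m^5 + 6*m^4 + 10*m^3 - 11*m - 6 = (m + 2)*(m^4 + 4*m^3 + 2*m^2 - 4*m - 3) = (m + 1)*(m + 2)*(m^3 + 3*m^2 - m - 3) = (m - 1)*(m + 1)*(m + 2)*(m^2 + 4*m + 3) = (m - 1)*(m + 1)*(m + 2)*(m + 3)*(m + 1)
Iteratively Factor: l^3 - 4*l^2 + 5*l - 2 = (l - 1)*(l^2 - 3*l + 2) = (l - 1)^2*(l - 2)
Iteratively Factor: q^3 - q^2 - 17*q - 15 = (q + 3)*(q^2 - 4*q - 5) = (q - 5)*(q + 3)*(q + 1)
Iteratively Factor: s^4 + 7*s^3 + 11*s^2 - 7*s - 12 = (s + 3)*(s^3 + 4*s^2 - s - 4) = (s + 1)*(s + 3)*(s^2 + 3*s - 4) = (s - 1)*(s + 1)*(s + 3)*(s + 4)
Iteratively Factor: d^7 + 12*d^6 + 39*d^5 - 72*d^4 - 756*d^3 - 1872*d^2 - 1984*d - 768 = (d + 3)*(d^6 + 9*d^5 + 12*d^4 - 108*d^3 - 432*d^2 - 576*d - 256) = (d + 2)*(d + 3)*(d^5 + 7*d^4 - 2*d^3 - 104*d^2 - 224*d - 128) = (d - 4)*(d + 2)*(d + 3)*(d^4 + 11*d^3 + 42*d^2 + 64*d + 32) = (d - 4)*(d + 1)*(d + 2)*(d + 3)*(d^3 + 10*d^2 + 32*d + 32) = (d - 4)*(d + 1)*(d + 2)*(d + 3)*(d + 4)*(d^2 + 6*d + 8) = (d - 4)*(d + 1)*(d + 2)*(d + 3)*(d + 4)^2*(d + 2)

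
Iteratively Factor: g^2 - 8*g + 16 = (g - 4)*(g - 4)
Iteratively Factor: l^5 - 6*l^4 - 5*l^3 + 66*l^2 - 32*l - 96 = (l + 1)*(l^4 - 7*l^3 + 2*l^2 + 64*l - 96) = (l - 2)*(l + 1)*(l^3 - 5*l^2 - 8*l + 48) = (l - 4)*(l - 2)*(l + 1)*(l^2 - l - 12) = (l - 4)^2*(l - 2)*(l + 1)*(l + 3)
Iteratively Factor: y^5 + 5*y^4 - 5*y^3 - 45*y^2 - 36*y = (y + 1)*(y^4 + 4*y^3 - 9*y^2 - 36*y) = (y + 1)*(y + 3)*(y^3 + y^2 - 12*y) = y*(y + 1)*(y + 3)*(y^2 + y - 12) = y*(y + 1)*(y + 3)*(y + 4)*(y - 3)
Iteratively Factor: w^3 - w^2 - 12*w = (w - 4)*(w^2 + 3*w) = (w - 4)*(w + 3)*(w)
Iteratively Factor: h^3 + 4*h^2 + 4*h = (h + 2)*(h^2 + 2*h) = h*(h + 2)*(h + 2)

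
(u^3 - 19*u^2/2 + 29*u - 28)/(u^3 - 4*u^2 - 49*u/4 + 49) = 2*(u - 2)/(2*u + 7)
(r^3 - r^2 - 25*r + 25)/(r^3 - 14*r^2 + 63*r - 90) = (r^2 + 4*r - 5)/(r^2 - 9*r + 18)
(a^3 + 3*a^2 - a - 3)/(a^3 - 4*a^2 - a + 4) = (a + 3)/(a - 4)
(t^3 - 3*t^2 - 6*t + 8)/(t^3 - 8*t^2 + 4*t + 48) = (t - 1)/(t - 6)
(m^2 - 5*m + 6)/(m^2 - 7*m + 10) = (m - 3)/(m - 5)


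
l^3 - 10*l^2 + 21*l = l*(l - 7)*(l - 3)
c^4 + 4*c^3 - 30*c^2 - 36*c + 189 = (c - 3)^2*(c + 3)*(c + 7)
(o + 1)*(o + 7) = o^2 + 8*o + 7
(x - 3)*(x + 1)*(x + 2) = x^3 - 7*x - 6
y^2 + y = y*(y + 1)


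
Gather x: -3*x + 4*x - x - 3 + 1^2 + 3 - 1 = 0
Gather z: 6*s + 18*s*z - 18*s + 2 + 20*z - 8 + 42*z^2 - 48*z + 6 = -12*s + 42*z^2 + z*(18*s - 28)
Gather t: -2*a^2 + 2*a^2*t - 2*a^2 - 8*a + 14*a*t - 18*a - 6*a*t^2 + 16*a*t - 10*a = -4*a^2 - 6*a*t^2 - 36*a + t*(2*a^2 + 30*a)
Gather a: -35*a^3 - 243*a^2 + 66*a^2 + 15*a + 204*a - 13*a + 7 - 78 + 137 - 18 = -35*a^3 - 177*a^2 + 206*a + 48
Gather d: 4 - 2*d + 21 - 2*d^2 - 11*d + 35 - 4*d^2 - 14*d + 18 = -6*d^2 - 27*d + 78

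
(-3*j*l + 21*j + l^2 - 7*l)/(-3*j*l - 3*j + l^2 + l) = (l - 7)/(l + 1)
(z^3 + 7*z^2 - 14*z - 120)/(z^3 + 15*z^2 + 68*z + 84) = (z^2 + z - 20)/(z^2 + 9*z + 14)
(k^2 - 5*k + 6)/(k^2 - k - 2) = (k - 3)/(k + 1)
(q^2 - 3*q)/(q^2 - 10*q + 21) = q/(q - 7)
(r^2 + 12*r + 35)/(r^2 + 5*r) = (r + 7)/r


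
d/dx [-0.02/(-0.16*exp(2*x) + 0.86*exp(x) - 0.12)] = (0.0172 - 0.0064*exp(x))*exp(x)/(0.16*exp(2*x) - 0.86*exp(x) + 0.12)^2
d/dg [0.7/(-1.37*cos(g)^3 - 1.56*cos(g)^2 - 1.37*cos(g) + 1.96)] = (2.877*sin(g)^2 - 2.184*cos(g) - 3.836)*sin(g)/(1.37*cos(g)^3 + 1.56*cos(g)^2 + 1.37*cos(g) - 1.96)^2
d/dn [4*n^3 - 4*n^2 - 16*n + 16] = 12*n^2 - 8*n - 16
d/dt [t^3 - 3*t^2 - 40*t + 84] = 3*t^2 - 6*t - 40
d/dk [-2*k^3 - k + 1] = -6*k^2 - 1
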